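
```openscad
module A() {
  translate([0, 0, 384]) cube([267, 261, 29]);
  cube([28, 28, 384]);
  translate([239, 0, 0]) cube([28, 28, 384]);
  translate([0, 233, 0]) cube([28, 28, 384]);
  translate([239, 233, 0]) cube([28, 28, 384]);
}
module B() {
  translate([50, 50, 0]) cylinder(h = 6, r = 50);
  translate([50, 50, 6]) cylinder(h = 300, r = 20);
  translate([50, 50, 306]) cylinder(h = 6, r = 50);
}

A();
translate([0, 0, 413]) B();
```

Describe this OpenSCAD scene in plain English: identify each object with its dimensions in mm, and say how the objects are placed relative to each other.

A is a simple wooden stool: a rectangular seat 267 mm (x) by 261 mm (y), 29 mm thick, top face at z = 413 mm, on four square legs, each 28×28 mm in cross-section. The legs rest on z = 0, each flush with a corner of the seat.

B is a spool: two coaxial disc flanges of radius 50 mm and thickness 6 mm, joined by a core cylinder of radius 20 mm and height 300 mm. The lower flange rests on z = 0 and the three cylinders share a vertical axis.

The spool is on top of the stool.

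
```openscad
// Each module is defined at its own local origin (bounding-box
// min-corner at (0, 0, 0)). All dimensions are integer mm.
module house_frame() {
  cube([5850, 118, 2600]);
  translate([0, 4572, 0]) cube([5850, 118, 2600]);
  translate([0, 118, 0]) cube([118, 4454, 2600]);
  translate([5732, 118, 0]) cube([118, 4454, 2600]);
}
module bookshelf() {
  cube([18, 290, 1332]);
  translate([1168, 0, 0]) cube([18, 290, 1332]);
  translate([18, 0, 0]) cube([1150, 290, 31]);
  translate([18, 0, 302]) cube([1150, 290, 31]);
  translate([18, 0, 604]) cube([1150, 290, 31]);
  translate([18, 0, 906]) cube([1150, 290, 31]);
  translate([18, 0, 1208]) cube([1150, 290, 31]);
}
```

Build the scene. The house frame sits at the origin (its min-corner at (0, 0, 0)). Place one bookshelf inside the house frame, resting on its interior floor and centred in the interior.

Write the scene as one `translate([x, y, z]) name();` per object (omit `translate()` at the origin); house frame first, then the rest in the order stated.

house_frame();
translate([2332, 2200, 0]) bookshelf();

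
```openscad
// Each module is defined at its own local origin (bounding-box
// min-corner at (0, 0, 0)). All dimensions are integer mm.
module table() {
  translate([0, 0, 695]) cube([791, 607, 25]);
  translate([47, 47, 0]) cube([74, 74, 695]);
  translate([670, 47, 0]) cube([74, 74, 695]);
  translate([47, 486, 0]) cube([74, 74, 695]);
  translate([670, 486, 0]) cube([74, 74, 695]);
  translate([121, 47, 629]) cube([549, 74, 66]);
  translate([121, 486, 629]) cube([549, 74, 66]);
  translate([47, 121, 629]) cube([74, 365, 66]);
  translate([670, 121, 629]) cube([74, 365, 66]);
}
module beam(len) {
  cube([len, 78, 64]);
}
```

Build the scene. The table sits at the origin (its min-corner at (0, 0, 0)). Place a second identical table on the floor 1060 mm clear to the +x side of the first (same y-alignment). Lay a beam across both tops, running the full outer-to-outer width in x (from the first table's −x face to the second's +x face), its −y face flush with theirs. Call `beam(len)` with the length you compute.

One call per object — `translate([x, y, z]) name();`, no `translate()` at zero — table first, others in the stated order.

table();
translate([1851, 0, 0]) table();
translate([0, 0, 720]) beam(2642);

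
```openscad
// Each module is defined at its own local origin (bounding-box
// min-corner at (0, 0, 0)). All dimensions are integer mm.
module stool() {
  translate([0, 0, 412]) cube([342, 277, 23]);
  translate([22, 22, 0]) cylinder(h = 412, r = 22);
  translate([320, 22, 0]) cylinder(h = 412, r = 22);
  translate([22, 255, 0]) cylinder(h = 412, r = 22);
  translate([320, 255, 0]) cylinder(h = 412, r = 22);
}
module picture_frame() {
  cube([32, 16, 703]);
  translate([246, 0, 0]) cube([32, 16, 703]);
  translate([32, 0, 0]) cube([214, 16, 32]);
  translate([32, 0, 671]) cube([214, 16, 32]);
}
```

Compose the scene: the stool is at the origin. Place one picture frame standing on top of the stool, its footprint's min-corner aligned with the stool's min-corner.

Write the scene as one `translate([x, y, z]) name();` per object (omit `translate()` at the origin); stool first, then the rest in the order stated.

stool();
translate([0, 0, 435]) picture_frame();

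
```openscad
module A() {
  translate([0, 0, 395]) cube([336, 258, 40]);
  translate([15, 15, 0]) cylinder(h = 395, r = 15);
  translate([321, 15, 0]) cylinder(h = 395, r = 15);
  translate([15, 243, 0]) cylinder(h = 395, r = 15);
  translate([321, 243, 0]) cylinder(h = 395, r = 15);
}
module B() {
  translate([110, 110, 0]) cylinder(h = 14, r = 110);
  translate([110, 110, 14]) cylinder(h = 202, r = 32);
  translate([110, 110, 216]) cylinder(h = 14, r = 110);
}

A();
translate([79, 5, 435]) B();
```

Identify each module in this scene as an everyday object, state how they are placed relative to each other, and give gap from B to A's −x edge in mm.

The spool's min-x is at 79; the stool's min-x is 0; gap = 79 mm.

A is a stool. B is a spool. The spool is on top of the stool. The gap from the spool to the stool's −x edge is 79 mm.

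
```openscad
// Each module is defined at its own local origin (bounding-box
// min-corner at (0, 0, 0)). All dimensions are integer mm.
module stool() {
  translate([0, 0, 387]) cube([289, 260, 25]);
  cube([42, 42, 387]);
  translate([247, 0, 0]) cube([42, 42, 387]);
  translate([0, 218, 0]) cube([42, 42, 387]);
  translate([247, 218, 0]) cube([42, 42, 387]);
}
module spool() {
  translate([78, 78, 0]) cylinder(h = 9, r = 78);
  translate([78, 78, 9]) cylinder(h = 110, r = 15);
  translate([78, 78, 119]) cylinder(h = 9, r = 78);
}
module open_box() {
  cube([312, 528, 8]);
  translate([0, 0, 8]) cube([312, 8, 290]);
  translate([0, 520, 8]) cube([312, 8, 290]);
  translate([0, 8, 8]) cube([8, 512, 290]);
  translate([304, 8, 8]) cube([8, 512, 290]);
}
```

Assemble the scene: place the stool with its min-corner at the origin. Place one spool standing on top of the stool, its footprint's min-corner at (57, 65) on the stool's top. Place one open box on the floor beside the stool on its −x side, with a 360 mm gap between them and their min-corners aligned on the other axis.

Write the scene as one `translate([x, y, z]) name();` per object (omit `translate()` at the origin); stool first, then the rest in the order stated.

stool();
translate([57, 65, 412]) spool();
translate([-672, 0, 0]) open_box();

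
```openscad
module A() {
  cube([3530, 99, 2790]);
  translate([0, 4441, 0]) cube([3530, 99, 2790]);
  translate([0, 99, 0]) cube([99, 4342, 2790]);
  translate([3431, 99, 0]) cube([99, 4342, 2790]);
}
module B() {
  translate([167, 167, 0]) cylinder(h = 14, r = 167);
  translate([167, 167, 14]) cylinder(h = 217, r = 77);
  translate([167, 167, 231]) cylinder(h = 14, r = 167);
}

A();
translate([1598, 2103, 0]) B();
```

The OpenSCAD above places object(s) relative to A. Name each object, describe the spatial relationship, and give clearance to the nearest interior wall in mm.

Clearances: x = 1499, y = 2004; minimum 1499 mm.

A is a house frame. B is a spool. The spool sits inside the house frame, centred. The clearance to the nearest interior wall is 1499 mm.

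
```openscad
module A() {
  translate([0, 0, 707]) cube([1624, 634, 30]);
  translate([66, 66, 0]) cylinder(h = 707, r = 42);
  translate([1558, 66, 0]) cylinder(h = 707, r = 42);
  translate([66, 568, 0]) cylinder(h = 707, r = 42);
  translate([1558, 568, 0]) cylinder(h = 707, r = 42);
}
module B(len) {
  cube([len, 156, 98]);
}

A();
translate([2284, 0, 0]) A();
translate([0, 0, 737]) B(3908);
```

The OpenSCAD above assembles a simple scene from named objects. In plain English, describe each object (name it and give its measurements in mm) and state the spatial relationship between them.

A is a table: top 1624 mm (x) × 634 mm (y), 30 mm thick, upper face at z = 737 mm, on four round legs of 84 mm diameter, each leg's bounding box inset 24 mm from the nearest pair of top edges, running from z = 0 to the bottom of the top.

B is a rectangular beam 3908 mm long (x), 156 mm deep (y), 98 mm thick (z).

The beam spans the tops of two tables placed 660 mm apart, resting at z = 737 mm.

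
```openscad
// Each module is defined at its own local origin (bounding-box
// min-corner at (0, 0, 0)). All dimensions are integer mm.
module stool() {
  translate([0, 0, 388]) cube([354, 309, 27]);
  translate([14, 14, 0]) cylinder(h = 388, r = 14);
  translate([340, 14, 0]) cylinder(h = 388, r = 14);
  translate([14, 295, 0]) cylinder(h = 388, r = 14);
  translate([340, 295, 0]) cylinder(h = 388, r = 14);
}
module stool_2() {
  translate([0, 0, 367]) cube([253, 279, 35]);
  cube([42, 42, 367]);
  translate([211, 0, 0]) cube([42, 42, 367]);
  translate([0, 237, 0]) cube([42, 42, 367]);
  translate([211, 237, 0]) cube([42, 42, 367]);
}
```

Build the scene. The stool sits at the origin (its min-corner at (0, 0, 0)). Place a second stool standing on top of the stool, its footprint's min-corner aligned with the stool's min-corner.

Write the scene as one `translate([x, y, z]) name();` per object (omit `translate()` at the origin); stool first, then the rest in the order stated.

stool();
translate([0, 0, 415]) stool_2();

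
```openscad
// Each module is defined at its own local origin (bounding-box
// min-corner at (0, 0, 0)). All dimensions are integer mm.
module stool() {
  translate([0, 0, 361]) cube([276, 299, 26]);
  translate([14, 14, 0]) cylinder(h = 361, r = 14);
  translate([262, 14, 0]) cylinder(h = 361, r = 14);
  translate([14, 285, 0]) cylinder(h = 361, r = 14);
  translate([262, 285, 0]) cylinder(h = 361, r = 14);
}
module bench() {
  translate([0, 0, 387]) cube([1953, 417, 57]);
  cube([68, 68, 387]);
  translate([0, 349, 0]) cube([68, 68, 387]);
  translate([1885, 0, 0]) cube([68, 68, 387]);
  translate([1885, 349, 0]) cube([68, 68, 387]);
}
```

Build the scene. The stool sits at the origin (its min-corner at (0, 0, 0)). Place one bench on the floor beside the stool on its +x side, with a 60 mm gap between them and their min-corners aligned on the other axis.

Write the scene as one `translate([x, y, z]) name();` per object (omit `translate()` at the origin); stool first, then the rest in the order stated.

stool();
translate([336, 0, 0]) bench();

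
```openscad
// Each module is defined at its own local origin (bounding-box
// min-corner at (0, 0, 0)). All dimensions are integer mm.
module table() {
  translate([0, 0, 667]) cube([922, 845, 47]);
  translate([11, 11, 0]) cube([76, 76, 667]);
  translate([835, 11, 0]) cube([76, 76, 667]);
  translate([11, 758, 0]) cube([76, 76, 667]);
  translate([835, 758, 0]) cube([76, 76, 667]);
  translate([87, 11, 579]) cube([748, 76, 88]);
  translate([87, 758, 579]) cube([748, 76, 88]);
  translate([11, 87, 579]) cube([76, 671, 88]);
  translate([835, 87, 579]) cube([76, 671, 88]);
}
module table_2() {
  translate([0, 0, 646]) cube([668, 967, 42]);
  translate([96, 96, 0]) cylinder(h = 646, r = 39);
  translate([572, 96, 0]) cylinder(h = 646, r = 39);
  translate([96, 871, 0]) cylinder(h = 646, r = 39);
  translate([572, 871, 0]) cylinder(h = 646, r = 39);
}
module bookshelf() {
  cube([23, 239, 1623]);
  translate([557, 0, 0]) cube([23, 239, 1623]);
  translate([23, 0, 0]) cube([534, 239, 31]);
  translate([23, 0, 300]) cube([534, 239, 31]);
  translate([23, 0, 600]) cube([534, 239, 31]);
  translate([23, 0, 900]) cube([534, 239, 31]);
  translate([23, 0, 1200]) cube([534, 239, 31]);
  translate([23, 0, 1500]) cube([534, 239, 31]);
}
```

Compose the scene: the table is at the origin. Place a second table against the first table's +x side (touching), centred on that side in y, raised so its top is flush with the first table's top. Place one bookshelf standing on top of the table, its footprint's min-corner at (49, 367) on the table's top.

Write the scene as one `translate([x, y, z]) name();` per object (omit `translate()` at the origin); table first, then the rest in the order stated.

table();
translate([922, -61, 26]) table_2();
translate([49, 367, 714]) bookshelf();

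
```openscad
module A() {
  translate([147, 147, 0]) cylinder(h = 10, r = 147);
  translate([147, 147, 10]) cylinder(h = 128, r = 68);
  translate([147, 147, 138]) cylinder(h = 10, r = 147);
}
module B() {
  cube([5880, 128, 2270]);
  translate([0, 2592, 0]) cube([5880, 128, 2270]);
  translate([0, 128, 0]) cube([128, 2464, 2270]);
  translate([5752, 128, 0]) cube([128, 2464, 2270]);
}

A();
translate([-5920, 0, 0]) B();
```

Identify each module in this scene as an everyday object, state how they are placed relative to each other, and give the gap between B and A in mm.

A is a spool. B is a house frame. The house frame is on the floor beside the spool on its −x side. The gap between the house frame and the spool is 40 mm.

The house frame's nearest face is 40 mm from the spool's −x face.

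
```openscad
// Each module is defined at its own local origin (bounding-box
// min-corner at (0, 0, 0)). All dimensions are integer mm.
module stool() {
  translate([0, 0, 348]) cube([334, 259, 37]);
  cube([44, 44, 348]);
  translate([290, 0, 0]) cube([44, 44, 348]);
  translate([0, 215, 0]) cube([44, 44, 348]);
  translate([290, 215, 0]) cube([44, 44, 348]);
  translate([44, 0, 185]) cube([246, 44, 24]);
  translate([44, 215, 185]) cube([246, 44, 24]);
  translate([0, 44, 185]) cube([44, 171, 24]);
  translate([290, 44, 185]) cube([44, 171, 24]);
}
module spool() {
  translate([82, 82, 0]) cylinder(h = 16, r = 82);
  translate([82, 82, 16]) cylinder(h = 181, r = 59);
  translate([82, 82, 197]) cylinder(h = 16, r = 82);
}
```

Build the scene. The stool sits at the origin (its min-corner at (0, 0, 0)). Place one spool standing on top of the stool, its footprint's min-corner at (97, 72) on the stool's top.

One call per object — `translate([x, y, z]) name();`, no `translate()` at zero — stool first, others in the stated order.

stool();
translate([97, 72, 385]) spool();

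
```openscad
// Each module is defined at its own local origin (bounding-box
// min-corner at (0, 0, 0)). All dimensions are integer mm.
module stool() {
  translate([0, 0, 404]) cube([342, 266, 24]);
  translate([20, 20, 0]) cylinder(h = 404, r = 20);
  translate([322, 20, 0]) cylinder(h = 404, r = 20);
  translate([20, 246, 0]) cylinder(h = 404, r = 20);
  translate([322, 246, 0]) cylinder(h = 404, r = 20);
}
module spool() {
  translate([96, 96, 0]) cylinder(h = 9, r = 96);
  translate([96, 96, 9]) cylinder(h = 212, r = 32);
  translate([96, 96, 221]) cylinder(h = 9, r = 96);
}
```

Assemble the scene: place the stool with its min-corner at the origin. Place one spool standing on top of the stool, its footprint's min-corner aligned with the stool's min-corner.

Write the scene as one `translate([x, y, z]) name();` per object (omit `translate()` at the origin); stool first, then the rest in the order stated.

stool();
translate([0, 0, 428]) spool();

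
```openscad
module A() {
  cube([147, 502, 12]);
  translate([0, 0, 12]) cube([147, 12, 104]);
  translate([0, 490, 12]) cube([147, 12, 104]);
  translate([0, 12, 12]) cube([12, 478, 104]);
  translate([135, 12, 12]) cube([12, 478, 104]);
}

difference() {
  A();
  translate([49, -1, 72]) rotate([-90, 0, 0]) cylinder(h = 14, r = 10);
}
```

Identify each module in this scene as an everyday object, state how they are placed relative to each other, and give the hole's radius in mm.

The subtracted cylinder has r = 10 mm.

A is an open box. The open box has a circular hole through its front wall. The hole's radius is 10 mm.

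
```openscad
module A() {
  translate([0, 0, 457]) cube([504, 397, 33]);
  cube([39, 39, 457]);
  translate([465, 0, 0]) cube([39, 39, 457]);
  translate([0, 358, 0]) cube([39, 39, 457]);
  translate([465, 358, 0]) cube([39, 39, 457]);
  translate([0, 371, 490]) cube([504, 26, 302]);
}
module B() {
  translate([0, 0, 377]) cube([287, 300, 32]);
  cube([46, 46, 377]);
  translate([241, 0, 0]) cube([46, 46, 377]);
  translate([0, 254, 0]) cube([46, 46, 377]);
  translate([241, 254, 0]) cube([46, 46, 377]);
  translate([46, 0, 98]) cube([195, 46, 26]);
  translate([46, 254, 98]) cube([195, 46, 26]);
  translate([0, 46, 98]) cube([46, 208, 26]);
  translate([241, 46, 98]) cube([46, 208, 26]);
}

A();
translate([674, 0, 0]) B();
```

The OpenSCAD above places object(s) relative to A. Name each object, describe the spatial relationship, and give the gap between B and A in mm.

A is a chair. B is a stool. The stool is on the floor beside the chair on its +x side. The gap between the stool and the chair is 170 mm.

The stool's nearest face is 170 mm from the chair's +x face.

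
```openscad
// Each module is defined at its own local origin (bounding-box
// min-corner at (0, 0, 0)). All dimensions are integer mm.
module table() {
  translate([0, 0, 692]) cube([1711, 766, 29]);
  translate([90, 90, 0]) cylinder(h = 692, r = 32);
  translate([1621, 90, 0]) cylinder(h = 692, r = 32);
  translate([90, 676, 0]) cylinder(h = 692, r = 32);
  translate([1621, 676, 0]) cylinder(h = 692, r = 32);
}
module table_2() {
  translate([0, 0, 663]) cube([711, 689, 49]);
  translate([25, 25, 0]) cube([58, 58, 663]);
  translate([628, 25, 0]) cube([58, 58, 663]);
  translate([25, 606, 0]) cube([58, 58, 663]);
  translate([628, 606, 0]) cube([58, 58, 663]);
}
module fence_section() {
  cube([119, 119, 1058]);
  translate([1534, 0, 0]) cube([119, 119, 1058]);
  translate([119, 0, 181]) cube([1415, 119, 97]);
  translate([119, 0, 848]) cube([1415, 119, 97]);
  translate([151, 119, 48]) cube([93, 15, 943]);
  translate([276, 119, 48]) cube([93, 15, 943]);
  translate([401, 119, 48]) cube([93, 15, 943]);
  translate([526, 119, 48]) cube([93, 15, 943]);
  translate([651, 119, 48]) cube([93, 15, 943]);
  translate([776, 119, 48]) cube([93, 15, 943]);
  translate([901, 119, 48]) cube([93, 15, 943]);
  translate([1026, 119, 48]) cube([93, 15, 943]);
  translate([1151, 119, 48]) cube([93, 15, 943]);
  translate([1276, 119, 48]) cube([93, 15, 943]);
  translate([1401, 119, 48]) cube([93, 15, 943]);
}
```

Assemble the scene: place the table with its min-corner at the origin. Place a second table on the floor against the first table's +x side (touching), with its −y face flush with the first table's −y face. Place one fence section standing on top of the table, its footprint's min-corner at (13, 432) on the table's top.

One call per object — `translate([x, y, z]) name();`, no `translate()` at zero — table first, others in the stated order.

table();
translate([1711, 0, 0]) table_2();
translate([13, 432, 721]) fence_section();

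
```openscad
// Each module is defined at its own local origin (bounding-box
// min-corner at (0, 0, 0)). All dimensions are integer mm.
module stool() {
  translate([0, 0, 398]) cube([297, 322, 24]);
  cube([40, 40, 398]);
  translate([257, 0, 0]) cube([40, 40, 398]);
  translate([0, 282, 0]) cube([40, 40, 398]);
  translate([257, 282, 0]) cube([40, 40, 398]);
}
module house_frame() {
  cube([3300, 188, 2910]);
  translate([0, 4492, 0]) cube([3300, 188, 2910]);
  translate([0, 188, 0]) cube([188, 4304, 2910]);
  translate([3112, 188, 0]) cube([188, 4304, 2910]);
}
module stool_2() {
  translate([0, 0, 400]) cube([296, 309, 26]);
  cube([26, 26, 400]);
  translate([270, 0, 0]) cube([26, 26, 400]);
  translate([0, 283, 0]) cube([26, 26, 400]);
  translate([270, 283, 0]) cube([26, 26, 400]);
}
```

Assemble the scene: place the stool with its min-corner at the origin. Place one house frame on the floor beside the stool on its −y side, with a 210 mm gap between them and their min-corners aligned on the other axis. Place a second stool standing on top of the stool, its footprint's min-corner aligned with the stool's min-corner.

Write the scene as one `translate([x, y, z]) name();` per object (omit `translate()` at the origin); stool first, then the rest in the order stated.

stool();
translate([0, -4890, 0]) house_frame();
translate([0, 0, 422]) stool_2();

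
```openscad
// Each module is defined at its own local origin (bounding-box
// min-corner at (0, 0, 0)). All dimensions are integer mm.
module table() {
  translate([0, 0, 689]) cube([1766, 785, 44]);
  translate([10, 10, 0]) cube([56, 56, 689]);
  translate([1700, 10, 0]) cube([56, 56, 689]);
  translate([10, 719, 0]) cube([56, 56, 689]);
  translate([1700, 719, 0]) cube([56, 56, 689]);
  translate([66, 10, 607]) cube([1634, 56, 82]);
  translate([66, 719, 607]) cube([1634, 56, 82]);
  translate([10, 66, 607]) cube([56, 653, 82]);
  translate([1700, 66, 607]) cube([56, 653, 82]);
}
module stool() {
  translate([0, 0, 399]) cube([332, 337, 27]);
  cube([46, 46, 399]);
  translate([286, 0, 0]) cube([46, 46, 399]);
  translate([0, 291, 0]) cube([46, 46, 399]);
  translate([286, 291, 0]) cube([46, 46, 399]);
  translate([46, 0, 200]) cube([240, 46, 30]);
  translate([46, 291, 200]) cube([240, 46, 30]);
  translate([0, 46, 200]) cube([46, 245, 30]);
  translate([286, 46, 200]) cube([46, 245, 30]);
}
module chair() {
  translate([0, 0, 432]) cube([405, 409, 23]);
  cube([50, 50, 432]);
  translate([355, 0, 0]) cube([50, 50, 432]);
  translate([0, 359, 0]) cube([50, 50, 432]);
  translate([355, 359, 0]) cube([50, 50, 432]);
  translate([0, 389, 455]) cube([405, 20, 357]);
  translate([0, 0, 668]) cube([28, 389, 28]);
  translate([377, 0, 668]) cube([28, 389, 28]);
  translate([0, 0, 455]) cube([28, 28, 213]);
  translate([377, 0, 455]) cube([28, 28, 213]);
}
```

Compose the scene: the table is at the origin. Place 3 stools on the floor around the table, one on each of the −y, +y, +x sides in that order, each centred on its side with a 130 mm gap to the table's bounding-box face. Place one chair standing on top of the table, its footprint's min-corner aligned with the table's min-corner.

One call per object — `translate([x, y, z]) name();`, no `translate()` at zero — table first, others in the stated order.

table();
translate([717, -467, 0]) stool();
translate([717, 915, 0]) stool();
translate([1896, 224, 0]) stool();
translate([0, 0, 733]) chair();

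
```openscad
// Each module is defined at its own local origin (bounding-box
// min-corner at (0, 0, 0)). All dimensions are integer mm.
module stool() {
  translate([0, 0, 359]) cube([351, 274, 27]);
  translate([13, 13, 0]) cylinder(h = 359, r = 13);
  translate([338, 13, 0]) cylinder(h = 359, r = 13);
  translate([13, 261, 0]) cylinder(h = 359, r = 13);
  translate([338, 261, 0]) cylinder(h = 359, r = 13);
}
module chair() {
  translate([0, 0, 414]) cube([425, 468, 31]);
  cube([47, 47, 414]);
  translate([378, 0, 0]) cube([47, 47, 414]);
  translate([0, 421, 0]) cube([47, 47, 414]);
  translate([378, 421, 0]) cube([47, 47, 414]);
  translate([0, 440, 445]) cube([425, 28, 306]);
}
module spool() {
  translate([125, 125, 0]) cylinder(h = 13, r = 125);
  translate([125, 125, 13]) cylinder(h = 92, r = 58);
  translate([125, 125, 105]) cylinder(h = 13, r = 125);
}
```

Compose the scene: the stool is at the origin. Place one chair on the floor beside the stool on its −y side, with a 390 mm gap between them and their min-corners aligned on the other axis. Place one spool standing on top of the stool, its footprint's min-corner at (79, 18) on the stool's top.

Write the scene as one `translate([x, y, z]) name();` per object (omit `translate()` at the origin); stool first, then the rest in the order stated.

stool();
translate([0, -858, 0]) chair();
translate([79, 18, 386]) spool();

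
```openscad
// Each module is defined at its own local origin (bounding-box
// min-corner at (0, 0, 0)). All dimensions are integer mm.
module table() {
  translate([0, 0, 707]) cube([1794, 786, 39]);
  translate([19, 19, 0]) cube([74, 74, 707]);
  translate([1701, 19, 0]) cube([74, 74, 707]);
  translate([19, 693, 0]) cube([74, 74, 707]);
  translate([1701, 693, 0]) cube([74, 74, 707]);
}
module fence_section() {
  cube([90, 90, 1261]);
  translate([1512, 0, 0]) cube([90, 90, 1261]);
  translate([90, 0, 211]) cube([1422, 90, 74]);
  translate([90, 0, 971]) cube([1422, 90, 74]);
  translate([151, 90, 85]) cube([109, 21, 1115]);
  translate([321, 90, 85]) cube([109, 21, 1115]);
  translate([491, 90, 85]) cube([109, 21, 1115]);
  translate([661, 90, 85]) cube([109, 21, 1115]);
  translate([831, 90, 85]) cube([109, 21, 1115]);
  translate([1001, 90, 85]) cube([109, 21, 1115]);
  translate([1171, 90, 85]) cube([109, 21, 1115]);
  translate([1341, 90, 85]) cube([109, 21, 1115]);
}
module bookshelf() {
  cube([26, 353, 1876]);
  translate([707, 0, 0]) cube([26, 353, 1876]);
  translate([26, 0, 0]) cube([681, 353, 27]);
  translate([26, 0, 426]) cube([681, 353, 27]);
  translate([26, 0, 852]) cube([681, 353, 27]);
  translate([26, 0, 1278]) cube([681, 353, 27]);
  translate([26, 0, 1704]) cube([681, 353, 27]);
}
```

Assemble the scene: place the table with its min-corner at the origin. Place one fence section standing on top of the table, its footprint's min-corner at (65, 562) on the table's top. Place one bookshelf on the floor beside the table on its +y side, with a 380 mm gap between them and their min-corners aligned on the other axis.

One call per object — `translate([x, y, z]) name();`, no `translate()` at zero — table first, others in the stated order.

table();
translate([65, 562, 746]) fence_section();
translate([0, 1166, 0]) bookshelf();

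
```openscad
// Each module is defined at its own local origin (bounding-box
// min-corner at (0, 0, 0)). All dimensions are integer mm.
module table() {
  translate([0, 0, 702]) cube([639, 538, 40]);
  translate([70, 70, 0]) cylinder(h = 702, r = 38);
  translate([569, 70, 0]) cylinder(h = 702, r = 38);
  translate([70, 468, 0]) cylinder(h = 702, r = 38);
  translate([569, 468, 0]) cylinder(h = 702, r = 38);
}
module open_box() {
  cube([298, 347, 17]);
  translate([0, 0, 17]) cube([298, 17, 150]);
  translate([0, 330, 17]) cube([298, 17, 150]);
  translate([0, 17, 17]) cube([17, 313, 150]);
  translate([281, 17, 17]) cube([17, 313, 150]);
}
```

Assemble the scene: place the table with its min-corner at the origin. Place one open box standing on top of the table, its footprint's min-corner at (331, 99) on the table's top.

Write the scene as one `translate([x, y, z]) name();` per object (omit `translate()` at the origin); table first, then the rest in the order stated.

table();
translate([331, 99, 742]) open_box();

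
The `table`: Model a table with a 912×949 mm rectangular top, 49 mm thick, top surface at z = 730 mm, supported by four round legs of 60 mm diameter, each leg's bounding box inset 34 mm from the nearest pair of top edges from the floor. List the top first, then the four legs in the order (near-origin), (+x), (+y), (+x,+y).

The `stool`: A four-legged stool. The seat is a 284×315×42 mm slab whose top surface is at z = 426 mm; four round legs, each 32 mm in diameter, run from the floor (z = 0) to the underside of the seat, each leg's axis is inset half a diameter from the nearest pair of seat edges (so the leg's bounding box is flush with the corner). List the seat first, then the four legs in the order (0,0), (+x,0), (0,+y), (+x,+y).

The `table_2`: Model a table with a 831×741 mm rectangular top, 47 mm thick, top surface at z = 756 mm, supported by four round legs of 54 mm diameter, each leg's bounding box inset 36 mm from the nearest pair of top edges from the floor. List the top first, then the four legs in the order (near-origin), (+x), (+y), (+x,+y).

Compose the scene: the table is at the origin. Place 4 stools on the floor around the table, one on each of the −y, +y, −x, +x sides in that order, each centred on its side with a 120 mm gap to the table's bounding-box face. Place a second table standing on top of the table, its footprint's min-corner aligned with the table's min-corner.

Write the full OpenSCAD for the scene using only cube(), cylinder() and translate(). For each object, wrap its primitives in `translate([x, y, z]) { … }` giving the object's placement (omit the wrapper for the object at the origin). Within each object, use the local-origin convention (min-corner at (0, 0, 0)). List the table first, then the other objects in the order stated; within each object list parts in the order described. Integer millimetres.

translate([0, 0, 681]) cube([912, 949, 49]);
translate([64, 64, 0]) cylinder(h = 681, r = 30);
translate([848, 64, 0]) cylinder(h = 681, r = 30);
translate([64, 885, 0]) cylinder(h = 681, r = 30);
translate([848, 885, 0]) cylinder(h = 681, r = 30);
translate([314, -435, 0]) {
  translate([0, 0, 384]) cube([284, 315, 42]);
  translate([16, 16, 0]) cylinder(h = 384, r = 16);
  translate([268, 16, 0]) cylinder(h = 384, r = 16);
  translate([16, 299, 0]) cylinder(h = 384, r = 16);
  translate([268, 299, 0]) cylinder(h = 384, r = 16);
}
translate([314, 1069, 0]) {
  translate([0, 0, 384]) cube([284, 315, 42]);
  translate([16, 16, 0]) cylinder(h = 384, r = 16);
  translate([268, 16, 0]) cylinder(h = 384, r = 16);
  translate([16, 299, 0]) cylinder(h = 384, r = 16);
  translate([268, 299, 0]) cylinder(h = 384, r = 16);
}
translate([-404, 317, 0]) {
  translate([0, 0, 384]) cube([284, 315, 42]);
  translate([16, 16, 0]) cylinder(h = 384, r = 16);
  translate([268, 16, 0]) cylinder(h = 384, r = 16);
  translate([16, 299, 0]) cylinder(h = 384, r = 16);
  translate([268, 299, 0]) cylinder(h = 384, r = 16);
}
translate([1032, 317, 0]) {
  translate([0, 0, 384]) cube([284, 315, 42]);
  translate([16, 16, 0]) cylinder(h = 384, r = 16);
  translate([268, 16, 0]) cylinder(h = 384, r = 16);
  translate([16, 299, 0]) cylinder(h = 384, r = 16);
  translate([268, 299, 0]) cylinder(h = 384, r = 16);
}
translate([0, 0, 730]) {
  translate([0, 0, 709]) cube([831, 741, 47]);
  translate([63, 63, 0]) cylinder(h = 709, r = 27);
  translate([768, 63, 0]) cylinder(h = 709, r = 27);
  translate([63, 678, 0]) cylinder(h = 709, r = 27);
  translate([768, 678, 0]) cylinder(h = 709, r = 27);
}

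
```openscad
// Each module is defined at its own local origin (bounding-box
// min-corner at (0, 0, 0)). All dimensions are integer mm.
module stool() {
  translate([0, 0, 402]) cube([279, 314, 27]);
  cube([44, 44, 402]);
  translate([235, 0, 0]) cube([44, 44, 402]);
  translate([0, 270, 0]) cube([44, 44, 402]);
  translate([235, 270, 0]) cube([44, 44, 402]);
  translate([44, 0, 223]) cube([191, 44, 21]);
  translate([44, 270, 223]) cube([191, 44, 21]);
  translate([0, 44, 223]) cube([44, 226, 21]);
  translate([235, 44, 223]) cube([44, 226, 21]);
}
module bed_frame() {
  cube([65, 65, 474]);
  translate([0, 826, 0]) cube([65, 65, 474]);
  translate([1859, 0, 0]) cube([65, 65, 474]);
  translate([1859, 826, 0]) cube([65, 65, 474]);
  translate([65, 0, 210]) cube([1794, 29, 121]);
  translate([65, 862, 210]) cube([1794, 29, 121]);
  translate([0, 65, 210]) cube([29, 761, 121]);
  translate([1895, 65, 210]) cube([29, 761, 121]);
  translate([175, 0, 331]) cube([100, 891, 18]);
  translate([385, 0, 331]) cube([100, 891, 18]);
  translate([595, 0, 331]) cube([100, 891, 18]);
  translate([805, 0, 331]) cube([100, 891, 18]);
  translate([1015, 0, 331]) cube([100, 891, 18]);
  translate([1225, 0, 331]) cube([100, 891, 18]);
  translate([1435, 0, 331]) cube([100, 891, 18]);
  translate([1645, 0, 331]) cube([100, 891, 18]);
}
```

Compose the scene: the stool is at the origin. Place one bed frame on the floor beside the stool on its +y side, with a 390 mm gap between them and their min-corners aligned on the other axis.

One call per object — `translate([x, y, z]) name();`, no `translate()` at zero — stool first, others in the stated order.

stool();
translate([0, 704, 0]) bed_frame();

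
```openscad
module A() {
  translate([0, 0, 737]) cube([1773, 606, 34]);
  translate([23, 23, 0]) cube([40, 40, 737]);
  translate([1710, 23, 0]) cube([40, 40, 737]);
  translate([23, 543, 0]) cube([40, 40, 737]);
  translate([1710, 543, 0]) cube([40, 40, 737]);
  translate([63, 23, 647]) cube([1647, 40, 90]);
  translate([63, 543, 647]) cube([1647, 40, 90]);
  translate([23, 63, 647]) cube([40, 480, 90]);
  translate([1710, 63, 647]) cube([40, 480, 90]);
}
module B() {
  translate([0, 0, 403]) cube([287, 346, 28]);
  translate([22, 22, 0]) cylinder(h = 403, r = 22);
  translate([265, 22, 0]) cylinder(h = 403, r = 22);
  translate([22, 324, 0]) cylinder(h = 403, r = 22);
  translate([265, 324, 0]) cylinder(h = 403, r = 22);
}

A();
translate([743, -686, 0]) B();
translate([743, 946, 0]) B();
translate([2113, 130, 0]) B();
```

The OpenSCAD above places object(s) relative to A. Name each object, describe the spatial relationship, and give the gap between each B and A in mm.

A is a table. B is a stool. Three stools sit around the table at the −y, +y, +x sides. The gap between each stool and the table is 340 mm.

Each stool's nearest face is 340 mm from the table's bounding box.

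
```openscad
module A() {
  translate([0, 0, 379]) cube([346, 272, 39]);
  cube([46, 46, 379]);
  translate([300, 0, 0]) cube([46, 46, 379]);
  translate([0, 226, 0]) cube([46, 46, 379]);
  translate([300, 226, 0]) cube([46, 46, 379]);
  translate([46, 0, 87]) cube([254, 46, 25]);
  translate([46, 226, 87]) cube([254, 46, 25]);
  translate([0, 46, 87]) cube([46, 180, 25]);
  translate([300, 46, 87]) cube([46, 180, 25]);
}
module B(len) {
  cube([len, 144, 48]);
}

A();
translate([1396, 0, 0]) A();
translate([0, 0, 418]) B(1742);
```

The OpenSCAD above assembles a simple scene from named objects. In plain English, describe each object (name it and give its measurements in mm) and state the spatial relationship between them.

A is a four-legged stool. The seat is a 346×272×39 mm slab whose top surface is at z = 418 mm; four square legs, each 46×46 mm in cross-section, run from the floor (z = 0) to the underside of the seat, each flush with a corner of the seat. Four stretchers, 46 mm wide and 25 mm tall, connect adjacent legs with their undersides at z = 87 mm, each running between the inner faces of the legs it joins and aligned with the legs' outer faces on the other axis.

B is a rectangular beam 1742 mm long (x), 144 mm deep (y), 48 mm thick (z).

The beam spans the tops of two stools placed 1050 mm apart, resting at z = 418 mm.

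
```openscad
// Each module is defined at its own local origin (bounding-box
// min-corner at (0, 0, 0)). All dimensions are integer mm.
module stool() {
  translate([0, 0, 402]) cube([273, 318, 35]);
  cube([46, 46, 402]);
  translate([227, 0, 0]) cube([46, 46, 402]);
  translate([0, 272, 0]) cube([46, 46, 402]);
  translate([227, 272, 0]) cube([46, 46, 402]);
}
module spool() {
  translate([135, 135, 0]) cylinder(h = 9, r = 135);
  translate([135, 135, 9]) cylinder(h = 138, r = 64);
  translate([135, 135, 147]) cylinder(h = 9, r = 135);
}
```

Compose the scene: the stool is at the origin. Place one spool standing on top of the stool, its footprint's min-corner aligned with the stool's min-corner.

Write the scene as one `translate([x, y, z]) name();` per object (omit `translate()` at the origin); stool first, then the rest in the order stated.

stool();
translate([0, 0, 437]) spool();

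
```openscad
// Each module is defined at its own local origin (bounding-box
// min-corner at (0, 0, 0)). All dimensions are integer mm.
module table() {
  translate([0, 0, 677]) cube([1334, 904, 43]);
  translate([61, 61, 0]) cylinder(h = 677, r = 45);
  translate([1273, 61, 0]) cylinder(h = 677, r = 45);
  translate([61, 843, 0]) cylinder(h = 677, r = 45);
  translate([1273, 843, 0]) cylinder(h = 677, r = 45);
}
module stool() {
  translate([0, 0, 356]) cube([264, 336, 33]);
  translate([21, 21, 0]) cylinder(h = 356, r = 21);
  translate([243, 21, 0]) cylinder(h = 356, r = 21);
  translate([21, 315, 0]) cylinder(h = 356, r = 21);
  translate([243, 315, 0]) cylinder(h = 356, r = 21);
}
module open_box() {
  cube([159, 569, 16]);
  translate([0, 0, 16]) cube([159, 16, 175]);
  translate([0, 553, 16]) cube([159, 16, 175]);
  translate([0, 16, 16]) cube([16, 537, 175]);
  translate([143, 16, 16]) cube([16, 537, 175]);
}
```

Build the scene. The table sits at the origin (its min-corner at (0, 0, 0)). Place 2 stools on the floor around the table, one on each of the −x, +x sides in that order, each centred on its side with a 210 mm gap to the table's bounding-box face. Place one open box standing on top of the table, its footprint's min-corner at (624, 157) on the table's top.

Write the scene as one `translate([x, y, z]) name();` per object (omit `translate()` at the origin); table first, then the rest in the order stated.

table();
translate([-474, 284, 0]) stool();
translate([1544, 284, 0]) stool();
translate([624, 157, 720]) open_box();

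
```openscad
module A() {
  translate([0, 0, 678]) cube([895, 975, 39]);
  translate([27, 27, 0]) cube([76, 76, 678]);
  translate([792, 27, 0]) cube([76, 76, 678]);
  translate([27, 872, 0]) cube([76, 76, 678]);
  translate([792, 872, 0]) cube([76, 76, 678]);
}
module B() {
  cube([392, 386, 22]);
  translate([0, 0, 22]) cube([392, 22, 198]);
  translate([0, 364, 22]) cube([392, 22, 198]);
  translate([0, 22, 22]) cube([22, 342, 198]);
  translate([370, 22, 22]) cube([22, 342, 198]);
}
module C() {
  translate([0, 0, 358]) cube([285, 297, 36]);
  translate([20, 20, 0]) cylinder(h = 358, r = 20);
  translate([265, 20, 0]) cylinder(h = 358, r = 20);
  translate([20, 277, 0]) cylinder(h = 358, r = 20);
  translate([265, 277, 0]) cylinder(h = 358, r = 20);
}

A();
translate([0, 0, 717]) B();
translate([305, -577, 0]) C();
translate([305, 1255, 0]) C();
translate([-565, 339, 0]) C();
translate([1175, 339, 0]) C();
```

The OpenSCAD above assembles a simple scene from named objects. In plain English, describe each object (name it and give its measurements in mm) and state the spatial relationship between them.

A is a table: top 895 mm (x) × 975 mm (y), 39 mm thick, upper face at z = 717 mm, on four 76×76 mm square legs, each inset 27 mm from the nearest pair of top edges, running from z = 0 to the bottom of the top.

B is an open-topped rectangular box: outside dimensions 392×386×220 mm, with a uniform wall and base thickness of 22 mm. The base is a full 392×386 slab on the floor; four walls sit on top of the base. The front and back walls (the −y and +y sides) span the full width; the two side walls fit between them.

C is a four-legged stool. The seat is a 285×297×36 mm slab whose top surface is at z = 394 mm; four round legs, each 40 mm in diameter, run from the floor (z = 0) to the underside of the seat, each leg's axis is inset half a diameter from the nearest pair of seat edges (so the leg's bounding box is flush with the corner).

The open box is on top of the table. Four stools sit around the table at the −y, +y, −x, +x sides.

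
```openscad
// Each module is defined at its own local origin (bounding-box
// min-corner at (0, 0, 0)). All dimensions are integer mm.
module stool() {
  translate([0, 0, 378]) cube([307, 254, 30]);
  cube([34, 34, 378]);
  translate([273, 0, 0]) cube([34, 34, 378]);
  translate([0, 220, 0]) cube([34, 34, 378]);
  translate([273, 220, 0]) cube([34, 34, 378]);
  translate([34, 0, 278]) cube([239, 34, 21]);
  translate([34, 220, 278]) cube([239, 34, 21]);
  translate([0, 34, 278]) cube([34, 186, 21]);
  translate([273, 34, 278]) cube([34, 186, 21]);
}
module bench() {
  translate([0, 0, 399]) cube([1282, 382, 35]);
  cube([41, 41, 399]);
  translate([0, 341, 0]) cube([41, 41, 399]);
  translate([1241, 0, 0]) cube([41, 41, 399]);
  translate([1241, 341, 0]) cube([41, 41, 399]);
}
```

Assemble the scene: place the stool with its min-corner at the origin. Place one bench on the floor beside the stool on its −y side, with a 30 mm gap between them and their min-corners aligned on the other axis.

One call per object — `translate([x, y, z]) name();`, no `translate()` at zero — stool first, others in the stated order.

stool();
translate([0, -412, 0]) bench();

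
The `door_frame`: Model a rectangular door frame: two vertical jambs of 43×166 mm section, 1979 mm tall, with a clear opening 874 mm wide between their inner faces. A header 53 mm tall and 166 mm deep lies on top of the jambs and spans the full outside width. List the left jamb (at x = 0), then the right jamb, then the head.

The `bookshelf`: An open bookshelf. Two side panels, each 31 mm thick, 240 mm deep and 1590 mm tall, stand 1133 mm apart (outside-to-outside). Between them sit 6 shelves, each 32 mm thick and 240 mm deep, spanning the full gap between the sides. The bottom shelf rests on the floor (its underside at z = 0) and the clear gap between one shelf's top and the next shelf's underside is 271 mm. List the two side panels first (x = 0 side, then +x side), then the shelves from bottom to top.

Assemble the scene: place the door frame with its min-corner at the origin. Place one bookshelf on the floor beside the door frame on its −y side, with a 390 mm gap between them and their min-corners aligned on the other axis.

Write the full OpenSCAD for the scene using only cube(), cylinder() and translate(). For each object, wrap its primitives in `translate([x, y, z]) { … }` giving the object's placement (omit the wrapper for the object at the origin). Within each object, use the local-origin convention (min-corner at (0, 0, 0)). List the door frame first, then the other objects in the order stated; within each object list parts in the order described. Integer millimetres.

cube([43, 166, 1979]);
translate([917, 0, 0]) cube([43, 166, 1979]);
translate([0, 0, 1979]) cube([960, 166, 53]);
translate([0, -630, 0]) {
  cube([31, 240, 1590]);
  translate([1102, 0, 0]) cube([31, 240, 1590]);
  translate([31, 0, 0]) cube([1071, 240, 32]);
  translate([31, 0, 303]) cube([1071, 240, 32]);
  translate([31, 0, 606]) cube([1071, 240, 32]);
  translate([31, 0, 909]) cube([1071, 240, 32]);
  translate([31, 0, 1212]) cube([1071, 240, 32]);
  translate([31, 0, 1515]) cube([1071, 240, 32]);
}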